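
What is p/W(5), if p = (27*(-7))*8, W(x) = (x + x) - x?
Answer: -1512/5 ≈ -302.40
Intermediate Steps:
W(x) = x (W(x) = 2*x - x = x)
p = -1512 (p = -189*8 = -1512)
p/W(5) = -1512/5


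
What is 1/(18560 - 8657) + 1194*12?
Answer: 141890185/9903 ≈ 14328.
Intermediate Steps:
1/(18560 - 8657) + 1194*12 = 1/9903 + 14328 = 141890185/9903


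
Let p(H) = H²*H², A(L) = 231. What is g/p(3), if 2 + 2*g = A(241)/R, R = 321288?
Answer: -19465/1577232 ≈ -0.012341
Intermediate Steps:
g = -19465/19472 (g = -1 + (231/321288)/2 = -1 + (231*(1/321288))/2 = -1 + (½)*(7/9736) = -1 + 7/19472 = -19465/19472 ≈ -0.99964)
p(H) = H⁴
g/p(3) = -19465/(19472*(3⁴)) = -19465/19472/81 = -19465/19472*1/81 = -19465/1577232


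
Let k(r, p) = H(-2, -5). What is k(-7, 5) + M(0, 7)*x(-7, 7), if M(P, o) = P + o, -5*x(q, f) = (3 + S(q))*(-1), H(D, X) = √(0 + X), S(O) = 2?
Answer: 7 + I*√5 ≈ 7.0 + 2.2361*I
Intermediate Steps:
H(D, X) = √X
k(r, p) = I*√5 (k(r, p) = √(-5) = I*√5)
x(q, f) = 1 (x(q, f) = -(3 + 2)*(-1)/5 = -(-1) = -⅕*(-5) = 1)
k(-7, 5) + M(0, 7)*x(-7, 7) = I*√5 + (0 + 7)*1 = I*√5 + 7*1 = I*√5 + 7 = 7 + I*√5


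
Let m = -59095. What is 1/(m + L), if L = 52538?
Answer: -1/6557 ≈ -0.00015251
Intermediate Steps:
1/(m + L) = 1/(-59095 + 52538) = 1/(-6557) = -1/6557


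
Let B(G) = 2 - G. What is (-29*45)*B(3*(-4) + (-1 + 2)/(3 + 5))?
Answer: -144855/8 ≈ -18107.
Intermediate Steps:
(-29*45)*B(3*(-4) + (-1 + 2)/(3 + 5)) = (-29*45)*(2 - (3*(-4) + (-1 + 2)/(3 + 5))) = -1305*(2 - (-12 + 1/8)) = -1305*(2 - (-12 + 1*(⅛))) = -1305*(2 - (-12 + ⅛)) = -1305*(2 - 1*(-95/8)) = -1305*(2 + 95/8) = -1305*111/8 = -144855/8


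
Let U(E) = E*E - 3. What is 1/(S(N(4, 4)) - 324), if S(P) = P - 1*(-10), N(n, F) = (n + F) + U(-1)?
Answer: -1/308 ≈ -0.0032468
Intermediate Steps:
U(E) = -3 + E² (U(E) = E² - 3 = -3 + E²)
N(n, F) = -2 + F + n (N(n, F) = (n + F) + (-3 + (-1)²) = (F + n) + (-3 + 1) = (F + n) - 2 = -2 + F + n)
S(P) = 10 + P (S(P) = P + 10 = 10 + P)
1/(S(N(4, 4)) - 324) = 1/((10 + (-2 + 4 + 4)) - 324) = 1/((10 + 6) - 324) = 1/(16 - 324) = 1/(-308) = -1/308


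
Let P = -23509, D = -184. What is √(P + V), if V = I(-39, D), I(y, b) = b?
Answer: I*√23693 ≈ 153.93*I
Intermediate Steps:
V = -184
√(P + V) = √(-23509 - 184) = √(-23693) = I*√23693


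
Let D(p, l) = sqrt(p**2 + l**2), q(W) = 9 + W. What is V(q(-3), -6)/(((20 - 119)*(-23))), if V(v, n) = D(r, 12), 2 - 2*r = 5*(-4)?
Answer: sqrt(265)/2277 ≈ 0.0071492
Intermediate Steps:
r = 11 (r = 1 - 5*(-4)/2 = 1 - 1/2*(-20) = 1 + 10 = 11)
D(p, l) = sqrt(l**2 + p**2)
V(v, n) = sqrt(265) (V(v, n) = sqrt(12**2 + 11**2) = sqrt(144 + 121) = sqrt(265))
V(q(-3), -6)/(((20 - 119)*(-23))) = sqrt(265)/(((20 - 119)*(-23))) = sqrt(265)/((-99*(-23))) = sqrt(265)/2277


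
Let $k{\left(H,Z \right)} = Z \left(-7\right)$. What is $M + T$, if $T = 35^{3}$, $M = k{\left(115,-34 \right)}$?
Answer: $43113$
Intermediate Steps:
$k{\left(H,Z \right)} = - 7 Z$
$M = 238$ ($M = \left(-7\right) \left(-34\right) = 238$)
$T = 42875$
$M + T = 238 + 42875 = 43113$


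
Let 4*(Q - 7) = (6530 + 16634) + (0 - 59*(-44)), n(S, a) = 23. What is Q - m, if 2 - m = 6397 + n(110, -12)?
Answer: 12865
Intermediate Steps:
m = -6418 (m = 2 - (6397 + 23) = 2 - 1*6420 = 2 - 6420 = -6418)
Q = 6447 (Q = 7 + ((6530 + 16634) + (0 - 59*(-44)))/4 = 7 + (23164 + (0 + 2596))/4 = 7 + (23164 + 2596)/4 = 7 + (¼)*25760 = 7 + 6440 = 6447)
Q - m = 6447 - 1*(-6418) = 6447 + 6418 = 12865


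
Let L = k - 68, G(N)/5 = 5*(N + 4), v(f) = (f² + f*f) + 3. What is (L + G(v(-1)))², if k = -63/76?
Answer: 140873161/5776 ≈ 24389.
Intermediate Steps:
v(f) = 3 + 2*f² (v(f) = (f² + f²) + 3 = 2*f² + 3 = 3 + 2*f²)
k = -63/76 (k = -63*1/76 = -63/76 ≈ -0.82895)
G(N) = 100 + 25*N (G(N) = 5*(5*(N + 4)) = 5*(5*(4 + N)) = 5*(20 + 5*N) = 100 + 25*N)
L = -5231/76 (L = -63/76 - 68 = -5231/76 ≈ -68.829)
(L + G(v(-1)))² = (-5231/76 + (100 + 25*(3 + 2*(-1)²)))² = (-5231/76 + (100 + 25*(3 + 2*1)))² = (-5231/76 + (100 + 25*(3 + 2)))² = (-5231/76 + (100 + 25*5))² = (-5231/76 + (100 + 125))² = (-5231/76 + 225)² = (11869/76)² = 140873161/5776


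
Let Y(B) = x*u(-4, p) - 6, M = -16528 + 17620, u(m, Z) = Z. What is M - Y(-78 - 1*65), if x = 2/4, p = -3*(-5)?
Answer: 2181/2 ≈ 1090.5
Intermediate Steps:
p = 15
M = 1092
x = 1/2 (x = 2*(1/4) = 1/2 ≈ 0.50000)
Y(B) = 3/2 (Y(B) = (1/2)*15 - 6 = 15/2 - 6 = 3/2)
M - Y(-78 - 1*65) = 1092 - 1*3/2 = 1092 - 3/2 = 2181/2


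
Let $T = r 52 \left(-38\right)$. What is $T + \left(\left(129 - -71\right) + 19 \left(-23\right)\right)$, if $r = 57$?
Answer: $-112869$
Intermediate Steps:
$T = -112632$ ($T = 57 \cdot 52 \left(-38\right) = 2964 \left(-38\right) = -112632$)
$T + \left(\left(129 - -71\right) + 19 \left(-23\right)\right) = -112632 + \left(\left(129 - -71\right) + 19 \left(-23\right)\right) = -112632 + \left(\left(129 + 71\right) - 437\right) = -112632 + \left(200 - 437\right) = -112632 - 237 = -112869$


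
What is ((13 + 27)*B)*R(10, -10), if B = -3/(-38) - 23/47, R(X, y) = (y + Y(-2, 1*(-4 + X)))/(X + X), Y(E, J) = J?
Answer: 2932/893 ≈ 3.2833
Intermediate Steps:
R(X, y) = (-4 + X + y)/(2*X) (R(X, y) = (y + 1*(-4 + X))/(X + X) = (y + (-4 + X))/((2*X)) = (-4 + X + y)*(1/(2*X)) = (-4 + X + y)/(2*X))
B = -733/1786 (B = -3*(-1/38) - 23*1/47 = 3/38 - 23/47 = -733/1786 ≈ -0.41041)
((13 + 27)*B)*R(10, -10) = ((13 + 27)*(-733/1786))*((½)*(-4 + 10 - 10)/10) = (40*(-733/1786))*((½)*(⅒)*(-4)) = -14660/893*(-⅕) = 2932/893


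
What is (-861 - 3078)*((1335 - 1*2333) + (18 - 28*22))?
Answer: 6286644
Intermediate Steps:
(-861 - 3078)*((1335 - 1*2333) + (18 - 28*22)) = -3939*((1335 - 2333) + (18 - 616)) = -3939*(-998 - 598) = -3939*(-1596) = 6286644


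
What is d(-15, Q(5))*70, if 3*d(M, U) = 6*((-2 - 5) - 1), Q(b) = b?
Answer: -1120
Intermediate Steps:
d(M, U) = -16 (d(M, U) = (6*((-2 - 5) - 1))/3 = (6*(-7 - 1))/3 = (6*(-8))/3 = (⅓)*(-48) = -16)
d(-15, Q(5))*70 = -16*70 = -1120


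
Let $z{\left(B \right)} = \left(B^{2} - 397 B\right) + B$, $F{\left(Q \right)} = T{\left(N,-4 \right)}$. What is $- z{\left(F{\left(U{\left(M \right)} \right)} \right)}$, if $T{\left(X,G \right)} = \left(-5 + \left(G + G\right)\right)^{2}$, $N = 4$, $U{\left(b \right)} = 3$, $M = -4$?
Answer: $38363$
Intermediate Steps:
$T{\left(X,G \right)} = \left(-5 + 2 G\right)^{2}$
$F{\left(Q \right)} = 169$ ($F{\left(Q \right)} = \left(-5 + 2 \left(-4\right)\right)^{2} = \left(-5 - 8\right)^{2} = \left(-13\right)^{2} = 169$)
$z{\left(B \right)} = B^{2} - 396 B$
$- z{\left(F{\left(U{\left(M \right)} \right)} \right)} = - 169 \left(-396 + 169\right) = - 169 \left(-227\right) = \left(-1\right) \left(-38363\right) = 38363$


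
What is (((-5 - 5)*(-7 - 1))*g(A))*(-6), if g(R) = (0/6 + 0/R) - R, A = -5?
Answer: -2400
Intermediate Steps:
g(R) = -R (g(R) = (0*(1/6) + 0) - R = (0 + 0) - R = 0 - R = -R)
(((-5 - 5)*(-7 - 1))*g(A))*(-6) = (((-5 - 5)*(-7 - 1))*(-1*(-5)))*(-6) = (-10*(-8)*5)*(-6) = (80*5)*(-6) = 400*(-6) = -2400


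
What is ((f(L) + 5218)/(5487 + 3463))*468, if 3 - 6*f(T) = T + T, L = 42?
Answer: 1217853/4475 ≈ 272.15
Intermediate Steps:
f(T) = ½ - T/3 (f(T) = ½ - (T + T)/6 = ½ - T/3)
((f(L) + 5218)/(5487 + 3463))*468 = (((½ - ⅓*42) + 5218)/(5487 + 3463))*468 = (((½ - 14) + 5218)/8950)*468 = ((-27/2 + 5218)*(1/8950))*468 = ((10409/2)*(1/8950))*468 = (10409/17900)*468 = 1217853/4475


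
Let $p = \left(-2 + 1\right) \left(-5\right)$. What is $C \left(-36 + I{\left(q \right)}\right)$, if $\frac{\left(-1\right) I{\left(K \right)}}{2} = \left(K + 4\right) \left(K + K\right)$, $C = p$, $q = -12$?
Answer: $-2100$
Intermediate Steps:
$p = 5$ ($p = \left(-1\right) \left(-5\right) = 5$)
$C = 5$
$I{\left(K \right)} = - 4 K \left(4 + K\right)$ ($I{\left(K \right)} = - 2 \left(K + 4\right) \left(K + K\right) = - 2 \left(4 + K\right) 2 K = - 2 \cdot 2 K \left(4 + K\right) = - 4 K \left(4 + K\right)$)
$C \left(-36 + I{\left(q \right)}\right) = 5 \left(-36 - - 48 \left(4 - 12\right)\right) = 5 \left(-36 - \left(-48\right) \left(-8\right)\right) = 5 \left(-36 - 384\right) = 5 \left(-420\right) = -2100$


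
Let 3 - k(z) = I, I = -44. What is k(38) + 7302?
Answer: 7349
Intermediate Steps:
k(z) = 47 (k(z) = 3 - 1*(-44) = 3 + 44 = 47)
k(38) + 7302 = 47 + 7302 = 7349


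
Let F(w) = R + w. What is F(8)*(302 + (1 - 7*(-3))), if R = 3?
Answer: 3564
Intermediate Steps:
F(w) = 3 + w
F(8)*(302 + (1 - 7*(-3))) = (3 + 8)*(302 + (1 - 7*(-3))) = 11*(302 + (1 + 21)) = 11*(302 + 22) = 11*324 = 3564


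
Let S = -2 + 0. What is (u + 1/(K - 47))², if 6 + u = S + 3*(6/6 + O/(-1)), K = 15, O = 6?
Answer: 543169/1024 ≈ 530.44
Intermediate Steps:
S = -2
u = -23 (u = -6 + (-2 + 3*(6/6 + 6/(-1))) = -6 + (-2 + 3*(6*(⅙) + 6*(-1))) = -6 + (-2 + 3*(1 - 6)) = -6 + (-2 + 3*(-5)) = -6 + (-2 - 15) = -6 - 17 = -23)
(u + 1/(K - 47))² = (-23 + 1/(15 - 47))² = (-23 + 1/(-32))² = (-23 - 1/32)² = (-737/32)² = 543169/1024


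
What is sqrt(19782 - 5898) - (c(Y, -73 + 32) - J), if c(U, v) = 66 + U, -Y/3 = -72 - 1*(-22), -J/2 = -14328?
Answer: 28440 + 2*sqrt(3471) ≈ 28558.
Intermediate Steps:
J = 28656 (J = -2*(-14328) = 28656)
Y = 150 (Y = -3*(-72 - 1*(-22)) = -3*(-72 + 22) = -3*(-50) = 150)
sqrt(19782 - 5898) - (c(Y, -73 + 32) - J) = sqrt(19782 - 5898) - ((66 + 150) - 1*28656) = sqrt(13884) - (216 - 28656) = 2*sqrt(3471) - 1*(-28440) = 2*sqrt(3471) + 28440 = 28440 + 2*sqrt(3471)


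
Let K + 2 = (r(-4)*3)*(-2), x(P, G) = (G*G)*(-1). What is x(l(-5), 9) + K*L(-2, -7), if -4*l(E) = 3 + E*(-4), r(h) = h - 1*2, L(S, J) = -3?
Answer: -183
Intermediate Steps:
r(h) = -2 + h (r(h) = h - 2 = -2 + h)
l(E) = -3/4 + E (l(E) = -(3 + E*(-4))/4 = -(3 - 4*E)/4 = -3/4 + E)
x(P, G) = -G**2 (x(P, G) = G**2*(-1) = -G**2)
K = 34 (K = -2 + ((-2 - 4)*3)*(-2) = -2 - 6*3*(-2) = -2 - 18*(-2) = -2 + 36 = 34)
x(l(-5), 9) + K*L(-2, -7) = -1*9**2 + 34*(-3) = -1*81 - 102 = -81 - 102 = -183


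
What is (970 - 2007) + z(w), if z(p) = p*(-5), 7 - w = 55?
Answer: -797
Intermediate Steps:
w = -48 (w = 7 - 1*55 = 7 - 55 = -48)
z(p) = -5*p
(970 - 2007) + z(w) = (970 - 2007) - 5*(-48) = -1037 + 240 = -797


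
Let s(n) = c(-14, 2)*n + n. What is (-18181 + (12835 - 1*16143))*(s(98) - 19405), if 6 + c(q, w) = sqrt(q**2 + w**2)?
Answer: 427523655 - 21059220*sqrt(2) ≈ 3.9774e+8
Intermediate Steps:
c(q, w) = -6 + sqrt(q**2 + w**2)
s(n) = n + n*(-6 + 10*sqrt(2)) (s(n) = (-6 + sqrt((-14)**2 + 2**2))*n + n = (-6 + sqrt(196 + 4))*n + n = (-6 + sqrt(200))*n + n = (-6 + 10*sqrt(2))*n + n = n*(-6 + 10*sqrt(2)) + n = n + n*(-6 + 10*sqrt(2)))
(-18181 + (12835 - 1*16143))*(s(98) - 19405) = (-18181 + (12835 - 1*16143))*(5*98*(-1 + 2*sqrt(2)) - 19405) = (-18181 + (12835 - 16143))*((-490 + 980*sqrt(2)) - 19405) = (-18181 - 3308)*(-19895 + 980*sqrt(2)) = -21489*(-19895 + 980*sqrt(2)) = 427523655 - 21059220*sqrt(2)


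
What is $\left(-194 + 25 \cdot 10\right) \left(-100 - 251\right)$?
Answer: $-19656$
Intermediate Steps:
$\left(-194 + 25 \cdot 10\right) \left(-100 - 251\right) = \left(-194 + 250\right) \left(-100 - 251\right) = 56 \left(-100 - 251\right) = 56 \left(-351\right) = -19656$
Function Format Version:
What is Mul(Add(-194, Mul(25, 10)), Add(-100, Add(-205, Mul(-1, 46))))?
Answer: -19656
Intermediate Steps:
Mul(Add(-194, Mul(25, 10)), Add(-100, Add(-205, Mul(-1, 46)))) = Mul(Add(-194, 250), Add(-100, Add(-205, -46))) = Mul(56, Add(-100, -251)) = Mul(56, -351) = -19656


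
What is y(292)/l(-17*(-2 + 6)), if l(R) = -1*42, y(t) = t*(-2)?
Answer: 292/21 ≈ 13.905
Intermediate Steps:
y(t) = -2*t
l(R) = -42
y(292)/l(-17*(-2 + 6)) = -2*292/(-42) = -584*(-1/42) = 292/21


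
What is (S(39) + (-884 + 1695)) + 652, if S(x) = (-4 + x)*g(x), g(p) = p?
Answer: 2828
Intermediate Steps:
S(x) = x*(-4 + x) (S(x) = (-4 + x)*x = x*(-4 + x))
(S(39) + (-884 + 1695)) + 652 = (39*(-4 + 39) + (-884 + 1695)) + 652 = (39*35 + 811) + 652 = (1365 + 811) + 652 = 2176 + 652 = 2828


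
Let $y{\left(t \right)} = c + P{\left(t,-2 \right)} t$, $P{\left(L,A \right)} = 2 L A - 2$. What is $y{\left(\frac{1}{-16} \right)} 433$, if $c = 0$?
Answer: $\frac{3031}{64} \approx 47.359$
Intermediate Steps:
$P{\left(L,A \right)} = -2 + 2 A L$ ($P{\left(L,A \right)} = 2 A L - 2 = -2 + 2 A L$)
$y{\left(t \right)} = t \left(-2 - 4 t\right)$ ($y{\left(t \right)} = 0 + \left(-2 + 2 \left(-2\right) t\right) t = 0 + \left(-2 - 4 t\right) t = 0 + t \left(-2 - 4 t\right) = t \left(-2 - 4 t\right)$)
$y{\left(\frac{1}{-16} \right)} 433 = - \frac{2 \left(1 + \frac{2}{-16}\right)}{-16} \cdot 433 = \left(-2\right) \left(- \frac{1}{16}\right) \left(1 + 2 \left(- \frac{1}{16}\right)\right) 433 = \left(-2\right) \left(- \frac{1}{16}\right) \left(1 - \frac{1}{8}\right) 433 = \left(-2\right) \left(- \frac{1}{16}\right) \frac{7}{8} \cdot 433 = \frac{7}{64} \cdot 433 = \frac{3031}{64}$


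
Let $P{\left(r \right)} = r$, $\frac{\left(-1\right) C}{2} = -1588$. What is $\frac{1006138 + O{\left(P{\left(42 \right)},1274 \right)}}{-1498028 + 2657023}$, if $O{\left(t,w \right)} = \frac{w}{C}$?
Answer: $\frac{1597747781}{1840484060} \approx 0.86811$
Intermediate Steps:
$C = 3176$ ($C = \left(-2\right) \left(-1588\right) = 3176$)
$O{\left(t,w \right)} = \frac{w}{3176}$
$\frac{1006138 + O{\left(P{\left(42 \right)},1274 \right)}}{-1498028 + 2657023} = \frac{1006138 + \frac{1}{3176} \cdot 1274}{-1498028 + 2657023} = \frac{1006138 + \frac{637}{1588}}{1158995} = \frac{1597747781}{1588} \cdot \frac{1}{1158995} = \frac{1597747781}{1840484060}$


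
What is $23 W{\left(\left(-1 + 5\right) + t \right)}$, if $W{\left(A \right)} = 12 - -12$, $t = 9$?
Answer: $552$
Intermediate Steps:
$W{\left(A \right)} = 24$ ($W{\left(A \right)} = 12 + 12 = 24$)
$23 W{\left(\left(-1 + 5\right) + t \right)} = 23 \cdot 24 = 552$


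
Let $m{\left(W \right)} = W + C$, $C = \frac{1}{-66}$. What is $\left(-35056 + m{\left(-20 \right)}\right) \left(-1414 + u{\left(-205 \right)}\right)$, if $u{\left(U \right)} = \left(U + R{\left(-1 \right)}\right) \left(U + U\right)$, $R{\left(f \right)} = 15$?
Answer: $- \frac{88533195131}{33} \approx -2.6828 \cdot 10^{9}$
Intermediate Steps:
$C = - \frac{1}{66} \approx -0.015152$
$m{\left(W \right)} = - \frac{1}{66} + W$ ($m{\left(W \right)} = W - \frac{1}{66} = - \frac{1}{66} + W$)
$u{\left(U \right)} = 2 U \left(15 + U\right)$ ($u{\left(U \right)} = \left(U + 15\right) \left(U + U\right) = \left(15 + U\right) 2 U = 2 U \left(15 + U\right)$)
$\left(-35056 + m{\left(-20 \right)}\right) \left(-1414 + u{\left(-205 \right)}\right) = \left(-35056 - \frac{1321}{66}\right) \left(-1414 + 2 \left(-205\right) \left(15 - 205\right)\right) = \left(-35056 - \frac{1321}{66}\right) \left(-1414 + 2 \left(-205\right) \left(-190\right)\right) = - \frac{2315017 \left(-1414 + 77900\right)}{66} = \left(- \frac{2315017}{66}\right) 76486 = - \frac{88533195131}{33}$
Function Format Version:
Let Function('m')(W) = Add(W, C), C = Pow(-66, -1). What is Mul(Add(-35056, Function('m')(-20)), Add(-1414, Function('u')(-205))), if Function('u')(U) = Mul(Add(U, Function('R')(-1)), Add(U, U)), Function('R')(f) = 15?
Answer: Rational(-88533195131, 33) ≈ -2.6828e+9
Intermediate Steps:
C = Rational(-1, 66) ≈ -0.015152
Function('m')(W) = Add(Rational(-1, 66), W) (Function('m')(W) = Add(W, Rational(-1, 66)) = Add(Rational(-1, 66), W))
Function('u')(U) = Mul(2, U, Add(15, U)) (Function('u')(U) = Mul(Add(U, 15), Add(U, U)) = Mul(Add(15, U), Mul(2, U)) = Mul(2, U, Add(15, U)))
Mul(Add(-35056, Function('m')(-20)), Add(-1414, Function('u')(-205))) = Mul(Add(-35056, Add(Rational(-1, 66), -20)), Add(-1414, Mul(2, -205, Add(15, -205)))) = Mul(Add(-35056, Rational(-1321, 66)), Add(-1414, Mul(2, -205, -190))) = Mul(Rational(-2315017, 66), Add(-1414, 77900)) = Mul(Rational(-2315017, 66), 76486) = Rational(-88533195131, 33)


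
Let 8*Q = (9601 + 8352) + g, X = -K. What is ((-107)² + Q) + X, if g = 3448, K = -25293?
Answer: 315337/8 ≈ 39417.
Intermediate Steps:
X = 25293 (X = -1*(-25293) = 25293)
Q = 21401/8 (Q = ((9601 + 8352) + 3448)/8 = (17953 + 3448)/8 = (⅛)*21401 = 21401/8 ≈ 2675.1)
((-107)² + Q) + X = ((-107)² + 21401/8) + 25293 = (11449 + 21401/8) + 25293 = 112993/8 + 25293 = 315337/8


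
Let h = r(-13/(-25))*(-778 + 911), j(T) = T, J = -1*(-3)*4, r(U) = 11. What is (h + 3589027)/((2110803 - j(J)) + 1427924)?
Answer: 718098/707743 ≈ 1.0146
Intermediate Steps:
J = 12 (J = 3*4 = 12)
h = 1463 (h = 11*(-778 + 911) = 11*133 = 1463)
(h + 3589027)/((2110803 - j(J)) + 1427924) = (1463 + 3589027)/((2110803 - 1*12) + 1427924) = 3590490/((2110803 - 12) + 1427924) = 3590490/(2110791 + 1427924) = 3590490/3538715 = 3590490*(1/3538715) = 718098/707743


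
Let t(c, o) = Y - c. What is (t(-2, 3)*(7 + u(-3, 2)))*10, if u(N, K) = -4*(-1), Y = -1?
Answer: 110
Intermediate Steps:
u(N, K) = 4
t(c, o) = -1 - c
(t(-2, 3)*(7 + u(-3, 2)))*10 = ((-1 - 1*(-2))*(7 + 4))*10 = ((-1 + 2)*11)*10 = (1*11)*10 = 11*10 = 110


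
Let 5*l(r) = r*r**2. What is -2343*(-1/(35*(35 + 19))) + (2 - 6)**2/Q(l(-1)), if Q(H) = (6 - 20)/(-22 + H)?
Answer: 479/18 ≈ 26.611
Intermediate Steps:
l(r) = r**3/5 (l(r) = (r*r**2)/5 = r**3/5)
Q(H) = -14/(-22 + H)
-2343*(-1/(35*(35 + 19))) + (2 - 6)**2/Q(l(-1)) = -2343*(-1/(35*(35 + 19))) + (2 - 6)**2/((-14/(-22 + (1/5)*(-1)**3))) = -2343/(54*(-35)) + (-4)**2/((-14/(-22 + (1/5)*(-1)))) = -2343/(-1890) + 16/((-14/(-22 - 1/5))) = -2343*(-1/1890) + 16/((-14/(-111/5))) = 781/630 + 16/((-14*(-5/111))) = 781/630 + 16/(70/111) = 781/630 + 16*(111/70) = 781/630 + 888/35 = 479/18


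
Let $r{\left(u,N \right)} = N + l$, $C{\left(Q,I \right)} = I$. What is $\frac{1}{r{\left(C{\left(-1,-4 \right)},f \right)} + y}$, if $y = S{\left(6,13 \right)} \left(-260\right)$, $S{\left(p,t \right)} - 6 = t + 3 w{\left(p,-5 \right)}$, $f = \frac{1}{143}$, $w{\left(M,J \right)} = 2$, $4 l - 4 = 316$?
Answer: $- \frac{143}{918059} \approx -0.00015576$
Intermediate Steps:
$l = 80$ ($l = 1 + \frac{1}{4} \cdot 316 = 1 + 79 = 80$)
$f = \frac{1}{143} \approx 0.006993$
$r{\left(u,N \right)} = 80 + N$ ($r{\left(u,N \right)} = N + 80 = 80 + N$)
$S{\left(p,t \right)} = 12 + t$ ($S{\left(p,t \right)} = 6 + \left(t + 3 \cdot 2\right) = 6 + \left(t + 6\right) = 6 + \left(6 + t\right) = 12 + t$)
$y = -6500$ ($y = \left(12 + 13\right) \left(-260\right) = 25 \left(-260\right) = -6500$)
$\frac{1}{r{\left(C{\left(-1,-4 \right)},f \right)} + y} = \frac{1}{\left(80 + \frac{1}{143}\right) - 6500} = \frac{1}{\frac{11441}{143} - 6500} = \frac{1}{- \frac{918059}{143}} = - \frac{143}{918059}$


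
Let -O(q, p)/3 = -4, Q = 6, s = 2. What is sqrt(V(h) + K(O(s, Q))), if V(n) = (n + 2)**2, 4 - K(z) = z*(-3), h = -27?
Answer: sqrt(665) ≈ 25.788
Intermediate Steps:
O(q, p) = 12 (O(q, p) = -3*(-4) = 12)
K(z) = 4 + 3*z (K(z) = 4 - z*(-3) = 4 - (-3)*z = 4 + 3*z)
V(n) = (2 + n)**2
sqrt(V(h) + K(O(s, Q))) = sqrt((2 - 27)**2 + (4 + 3*12)) = sqrt((-25)**2 + (4 + 36)) = sqrt(625 + 40) = sqrt(665)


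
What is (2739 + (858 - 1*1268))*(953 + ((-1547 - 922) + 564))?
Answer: -2217208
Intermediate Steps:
(2739 + (858 - 1*1268))*(953 + ((-1547 - 922) + 564)) = (2739 + (858 - 1268))*(953 + (-2469 + 564)) = (2739 - 410)*(953 - 1905) = 2329*(-952) = -2217208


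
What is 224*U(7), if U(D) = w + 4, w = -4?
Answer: 0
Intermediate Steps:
U(D) = 0 (U(D) = -4 + 4 = 0)
224*U(7) = 224*0 = 0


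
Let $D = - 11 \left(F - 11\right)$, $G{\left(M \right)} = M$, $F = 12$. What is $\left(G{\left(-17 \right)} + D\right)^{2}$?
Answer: $784$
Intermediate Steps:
$D = -11$ ($D = - 11 \left(12 - 11\right) = \left(-11\right) 1 = -11$)
$\left(G{\left(-17 \right)} + D\right)^{2} = \left(-17 - 11\right)^{2} = \left(-28\right)^{2} = 784$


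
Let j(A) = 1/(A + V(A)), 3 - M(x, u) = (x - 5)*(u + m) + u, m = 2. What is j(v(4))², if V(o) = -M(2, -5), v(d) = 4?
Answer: 1/25 ≈ 0.040000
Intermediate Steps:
M(x, u) = 3 - u - (-5 + x)*(2 + u) (M(x, u) = 3 - ((x - 5)*(u + 2) + u) = 3 - ((-5 + x)*(2 + u) + u) = 3 - (u + (-5 + x)*(2 + u)) = 3 + (-u - (-5 + x)*(2 + u)) = 3 - u - (-5 + x)*(2 + u))
V(o) = 1 (V(o) = -(13 - 2*2 + 4*(-5) - 1*(-5)*2) = -(13 - 4 - 20 + 10) = -1*(-1) = 1)
j(A) = 1/(1 + A) (j(A) = 1/(A + 1) = 1/(1 + A))
j(v(4))² = (1/(1 + 4))² = (1/5)² = (⅕)² = 1/25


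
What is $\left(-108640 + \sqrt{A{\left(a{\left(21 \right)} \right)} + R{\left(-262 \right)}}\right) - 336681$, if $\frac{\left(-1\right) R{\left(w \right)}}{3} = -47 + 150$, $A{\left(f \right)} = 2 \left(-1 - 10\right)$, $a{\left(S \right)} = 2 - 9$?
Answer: $-445321 + i \sqrt{331} \approx -4.4532 \cdot 10^{5} + 18.193 i$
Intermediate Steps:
$a{\left(S \right)} = -7$ ($a{\left(S \right)} = 2 - 9 = -7$)
$A{\left(f \right)} = -22$ ($A{\left(f \right)} = 2 \left(-11\right) = -22$)
$R{\left(w \right)} = -309$ ($R{\left(w \right)} = - 3 \left(-47 + 150\right) = \left(-3\right) 103 = -309$)
$\left(-108640 + \sqrt{A{\left(a{\left(21 \right)} \right)} + R{\left(-262 \right)}}\right) - 336681 = \left(-108640 + \sqrt{-22 - 309}\right) - 336681 = \left(-108640 + \sqrt{-331}\right) - 336681 = \left(-108640 + i \sqrt{331}\right) - 336681 = -445321 + i \sqrt{331}$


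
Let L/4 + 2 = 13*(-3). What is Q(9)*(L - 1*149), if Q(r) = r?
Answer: -2817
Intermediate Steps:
L = -164 (L = -8 + 4*(13*(-3)) = -8 + 4*(-39) = -8 - 156 = -164)
Q(9)*(L - 1*149) = 9*(-164 - 1*149) = 9*(-164 - 149) = 9*(-313) = -2817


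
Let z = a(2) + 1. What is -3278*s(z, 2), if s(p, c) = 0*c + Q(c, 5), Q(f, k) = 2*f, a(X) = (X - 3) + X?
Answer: -13112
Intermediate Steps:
a(X) = -3 + 2*X (a(X) = (-3 + X) + X = -3 + 2*X)
z = 2 (z = (-3 + 2*2) + 1 = (-3 + 4) + 1 = 1 + 1 = 2)
s(p, c) = 2*c (s(p, c) = 0*c + 2*c = 0 + 2*c = 2*c)
-3278*s(z, 2) = -6556*2 = -3278*4 = -13112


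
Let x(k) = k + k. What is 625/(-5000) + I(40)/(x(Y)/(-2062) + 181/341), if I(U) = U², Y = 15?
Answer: 562490913/181496 ≈ 3099.2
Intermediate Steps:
x(k) = 2*k
625/(-5000) + I(40)/(x(Y)/(-2062) + 181/341) = 625/(-5000) + 40²/((2*15)/(-2062) + 181/341) = 625*(-1/5000) + 1600/(30*(-1/2062) + 181*(1/341)) = -⅛ + 1600/(-15/1031 + 181/341) = -⅛ + 1600/(181496/351571) = -⅛ + 1600*(351571/181496) = -⅛ + 70314200/22687 = 562490913/181496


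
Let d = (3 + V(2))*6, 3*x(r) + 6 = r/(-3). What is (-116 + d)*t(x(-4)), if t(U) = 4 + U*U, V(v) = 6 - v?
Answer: -38480/81 ≈ -475.06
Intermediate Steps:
x(r) = -2 - r/9 (x(r) = -2 + (r/(-3))/3 = -2 + (r*(-⅓))/3 = -2 + (-r/3)/3 = -2 - r/9)
d = 42 (d = (3 + (6 - 1*2))*6 = (3 + (6 - 2))*6 = (3 + 4)*6 = 7*6 = 42)
t(U) = 4 + U²
(-116 + d)*t(x(-4)) = (-116 + 42)*(4 + (-2 - ⅑*(-4))²) = -74*(4 + (-2 + 4/9)²) = -74*(4 + (-14/9)²) = -74*(4 + 196/81) = -74*520/81 = -38480/81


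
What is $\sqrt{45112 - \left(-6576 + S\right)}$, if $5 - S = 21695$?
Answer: $\sqrt{73378} \approx 270.88$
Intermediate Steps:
$S = -21690$ ($S = 5 - 21695 = -21690$)
$\sqrt{45112 - \left(-6576 + S\right)} = \sqrt{45112 + \left(6576 - -21690\right)} = \sqrt{45112 + \left(6576 + 21690\right)} = \sqrt{45112 + 28266} = \sqrt{73378}$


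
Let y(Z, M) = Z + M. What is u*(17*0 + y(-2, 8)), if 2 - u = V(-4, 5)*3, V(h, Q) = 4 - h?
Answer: -132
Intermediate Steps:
u = -22 (u = 2 - (4 - 1*(-4))*3 = 2 - (4 + 4)*3 = 2 - 8*3 = 2 - 1*24 = 2 - 24 = -22)
y(Z, M) = M + Z
u*(17*0 + y(-2, 8)) = -22*(17*0 + (8 - 2)) = -22*(0 + 6) = -22*6 = -132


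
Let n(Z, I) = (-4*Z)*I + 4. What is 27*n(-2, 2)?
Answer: 540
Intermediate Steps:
n(Z, I) = 4 - 4*I*Z (n(Z, I) = -4*I*Z + 4 = 4 - 4*I*Z)
27*n(-2, 2) = 27*(4 - 4*2*(-2)) = 27*(4 + 16) = 27*20 = 540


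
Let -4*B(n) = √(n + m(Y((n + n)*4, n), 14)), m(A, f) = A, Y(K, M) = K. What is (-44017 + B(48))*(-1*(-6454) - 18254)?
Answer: 519400600 + 35400*√3 ≈ 5.1946e+8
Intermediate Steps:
B(n) = -3*√n/4 (B(n) = -√(n + (n + n)*4)/4 = -√(n + (2*n)*4)/4 = -√(n + 8*n)/4 = -3*√n/4)
(-44017 + B(48))*(-1*(-6454) - 18254) = (-44017 - 3*√3)*(-1*(-6454) - 18254) = (-44017 - 3*√3)*(6454 - 18254) = (-44017 - 3*√3)*(-11800) = 519400600 + 35400*√3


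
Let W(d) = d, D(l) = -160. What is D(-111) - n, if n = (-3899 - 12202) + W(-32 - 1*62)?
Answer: 16035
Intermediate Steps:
n = -16195 (n = (-3899 - 12202) + (-32 - 1*62) = -16101 + (-32 - 62) = -16101 - 94 = -16195)
D(-111) - n = -160 - 1*(-16195) = -160 + 16195 = 16035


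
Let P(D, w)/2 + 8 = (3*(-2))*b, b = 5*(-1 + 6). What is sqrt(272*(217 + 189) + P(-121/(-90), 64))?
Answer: 2*sqrt(27529) ≈ 331.84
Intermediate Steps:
b = 25 (b = 5*5 = 25)
P(D, w) = -316 (P(D, w) = -16 + 2*((3*(-2))*25) = -16 + 2*(-6*25) = -16 + 2*(-150) = -16 - 300 = -316)
sqrt(272*(217 + 189) + P(-121/(-90), 64)) = sqrt(272*(217 + 189) - 316) = sqrt(272*406 - 316) = sqrt(110432 - 316) = sqrt(110116) = 2*sqrt(27529)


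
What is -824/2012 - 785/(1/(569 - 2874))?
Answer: 910140569/503 ≈ 1.8094e+6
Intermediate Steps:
-824/2012 - 785/(1/(569 - 2874)) = -824*1/2012 - 785/(1/(-2305)) = -206/503 - 785/(-1/2305) = -206/503 - 785*(-2305) = -206/503 + 1809425 = 910140569/503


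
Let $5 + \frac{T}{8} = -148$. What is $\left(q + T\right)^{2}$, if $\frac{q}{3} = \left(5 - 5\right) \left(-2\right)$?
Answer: $1498176$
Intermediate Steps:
$T = -1224$ ($T = -40 + 8 \left(-148\right) = -40 - 1184 = -1224$)
$q = 0$ ($q = 3 \left(5 - 5\right) \left(-2\right) = 3 \cdot 0 \left(-2\right) = 3 \cdot 0 = 0$)
$\left(q + T\right)^{2} = \left(0 - 1224\right)^{2} = \left(-1224\right)^{2} = 1498176$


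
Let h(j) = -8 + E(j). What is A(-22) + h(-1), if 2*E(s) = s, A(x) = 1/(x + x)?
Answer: -375/44 ≈ -8.5227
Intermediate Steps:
A(x) = 1/(2*x)
E(s) = s/2
h(j) = -8 + j/2
A(-22) + h(-1) = (1/2)/(-22) + (-8 + (1/2)*(-1)) = (1/2)*(-1/22) + (-8 - 1/2) = -1/44 - 17/2 = -375/44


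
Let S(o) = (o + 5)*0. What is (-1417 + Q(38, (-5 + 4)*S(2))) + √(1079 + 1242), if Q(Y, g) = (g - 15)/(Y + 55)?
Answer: -43932/31 + √2321 ≈ -1369.0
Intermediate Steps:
S(o) = 0 (S(o) = (5 + o)*0 = 0)
Q(Y, g) = (-15 + g)/(55 + Y)
(-1417 + Q(38, (-5 + 4)*S(2))) + √(1079 + 1242) = (-1417 + (-15 + (-5 + 4)*0)/(55 + 38)) + √(1079 + 1242) = (-1417 + (-15 - 1*0)/93) + √2321 = (-1417 + (-15 + 0)/93) + √2321 = (-1417 + (1/93)*(-15)) + √2321 = (-1417 - 5/31) + √2321 = -43932/31 + √2321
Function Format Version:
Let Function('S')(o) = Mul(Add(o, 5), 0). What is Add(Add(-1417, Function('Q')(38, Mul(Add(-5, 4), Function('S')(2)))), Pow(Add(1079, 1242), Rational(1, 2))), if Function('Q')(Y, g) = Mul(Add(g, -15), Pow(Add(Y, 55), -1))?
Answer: Add(Rational(-43932, 31), Pow(2321, Rational(1, 2))) ≈ -1369.0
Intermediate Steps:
Function('S')(o) = 0 (Function('S')(o) = Mul(Add(5, o), 0) = 0)
Function('Q')(Y, g) = Mul(Pow(Add(55, Y), -1), Add(-15, g)) (Function('Q')(Y, g) = Mul(Add(-15, g), Pow(Add(55, Y), -1)) = Mul(Pow(Add(55, Y), -1), Add(-15, g)))
Add(Add(-1417, Function('Q')(38, Mul(Add(-5, 4), Function('S')(2)))), Pow(Add(1079, 1242), Rational(1, 2))) = Add(Add(-1417, Mul(Pow(Add(55, 38), -1), Add(-15, Mul(Add(-5, 4), 0)))), Pow(Add(1079, 1242), Rational(1, 2))) = Add(Add(-1417, Mul(Pow(93, -1), Add(-15, Mul(-1, 0)))), Pow(2321, Rational(1, 2))) = Add(Add(-1417, Mul(Rational(1, 93), Add(-15, 0))), Pow(2321, Rational(1, 2))) = Add(Add(-1417, Mul(Rational(1, 93), -15)), Pow(2321, Rational(1, 2))) = Add(Add(-1417, Rational(-5, 31)), Pow(2321, Rational(1, 2))) = Add(Rational(-43932, 31), Pow(2321, Rational(1, 2)))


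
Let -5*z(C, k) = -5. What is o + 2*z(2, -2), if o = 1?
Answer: 3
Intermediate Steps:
z(C, k) = 1 (z(C, k) = -1/5*(-5) = 1)
o + 2*z(2, -2) = 1 + 2*1 = 1 + 2 = 3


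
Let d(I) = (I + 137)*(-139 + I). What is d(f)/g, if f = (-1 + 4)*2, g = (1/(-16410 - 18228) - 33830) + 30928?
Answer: 658780122/100519477 ≈ 6.5538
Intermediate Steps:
g = -100519477/34638 (g = (1/(-34638) - 33830) + 30928 = (-1/34638 - 33830) + 30928 = -1171803541/34638 + 30928 = -100519477/34638 ≈ -2902.0)
f = 6 (f = 3*2 = 6)
d(I) = (-139 + I)*(137 + I) (d(I) = (137 + I)*(-139 + I) = (-139 + I)*(137 + I))
d(f)/g = (-19043 + 6² - 2*6)/(-100519477/34638) = (-19043 + 36 - 12)*(-34638/100519477) = -19019*(-34638/100519477) = 658780122/100519477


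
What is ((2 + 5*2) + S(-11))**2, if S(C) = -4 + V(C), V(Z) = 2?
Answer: 100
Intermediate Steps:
S(C) = -2 (S(C) = -4 + 2 = -2)
((2 + 5*2) + S(-11))**2 = ((2 + 5*2) - 2)**2 = ((2 + 10) - 2)**2 = (12 - 2)**2 = 10**2 = 100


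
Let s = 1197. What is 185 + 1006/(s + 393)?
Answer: 147578/795 ≈ 185.63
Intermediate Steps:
185 + 1006/(s + 393) = 185 + 1006/(1197 + 393) = 185 + 1006/1590 = 185 + 1006*(1/1590) = 185 + 503/795 = 147578/795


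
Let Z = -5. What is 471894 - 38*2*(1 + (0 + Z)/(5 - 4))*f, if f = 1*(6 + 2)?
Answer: 474326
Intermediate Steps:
f = 8 (f = 1*8 = 8)
471894 - 38*2*(1 + (0 + Z)/(5 - 4))*f = 471894 - 38*2*(1 + (0 - 5)/(5 - 4))*8 = 471894 - 76*(1 - 5/1)*8 = 471894 - 76*(1 - 5*1)*8 = 471894 - 76*(1 - 5)*8 = 471894 - 76*(-4*8) = 471894 - 76*(-32) = 471894 - 1*(-2432) = 471894 + 2432 = 474326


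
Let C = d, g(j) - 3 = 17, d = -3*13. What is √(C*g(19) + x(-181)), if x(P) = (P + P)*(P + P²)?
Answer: 2*I*√2948685 ≈ 3434.3*I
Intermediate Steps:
d = -39
g(j) = 20 (g(j) = 3 + 17 = 20)
C = -39
x(P) = 2*P*(P + P²) (x(P) = (2*P)*(P + P²) = 2*P*(P + P²))
√(C*g(19) + x(-181)) = √(-39*20 + 2*(-181)²*(1 - 181)) = √(-780 + 2*32761*(-180)) = √(-780 - 11793960) = √(-11794740) = 2*I*√2948685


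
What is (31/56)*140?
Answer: 155/2 ≈ 77.500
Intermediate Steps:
(31/56)*140 = 155/2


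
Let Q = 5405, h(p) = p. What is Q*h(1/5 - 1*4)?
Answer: -20539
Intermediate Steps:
Q*h(1/5 - 1*4) = 5405*(1/5 - 1*4) = 5405*(1*(⅕) - 4) = 5405*(⅕ - 4) = 5405*(-19/5) = -20539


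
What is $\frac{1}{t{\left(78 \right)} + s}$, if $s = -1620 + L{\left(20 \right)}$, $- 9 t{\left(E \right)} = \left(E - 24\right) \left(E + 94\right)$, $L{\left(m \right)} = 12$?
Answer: $- \frac{1}{2640} \approx -0.00037879$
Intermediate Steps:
$t{\left(E \right)} = - \frac{\left(-24 + E\right) \left(94 + E\right)}{9}$ ($t{\left(E \right)} = - \frac{\left(E - 24\right) \left(E + 94\right)}{9} = - \frac{\left(-24 + E\right) \left(94 + E\right)}{9}$)
$s = -1608$ ($s = -1620 + 12 = -1608$)
$\frac{1}{t{\left(78 \right)} + s} = \frac{1}{\left(\frac{752}{3} - \frac{1820}{3} - \frac{78^{2}}{9}\right) - 1608} = \frac{1}{\left(\frac{752}{3} - \frac{1820}{3} - 676\right) - 1608} = \frac{1}{-1032 - 1608} = \frac{1}{-2640} = - \frac{1}{2640}$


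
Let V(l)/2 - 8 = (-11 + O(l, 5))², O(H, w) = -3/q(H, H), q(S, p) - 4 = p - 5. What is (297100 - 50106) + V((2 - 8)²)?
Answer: 302888338/1225 ≈ 2.4726e+5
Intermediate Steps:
q(S, p) = -1 + p (q(S, p) = 4 + (p - 5) = 4 + (-5 + p) = -1 + p)
O(H, w) = -3/(-1 + H)
V(l) = 16 + 2*(-11 - 3/(-1 + l))²
(297100 - 50106) + V((2 - 8)²) = (297100 - 50106) + 6*(24 - 64*(2 - 8)² + 43*((2 - 8)²)²)/(1 + ((2 - 8)²)² - 2*(2 - 8)²) = 246994 + 6*(24 - 64*(-6)² + 43*((-6)²)²)/(1 + ((-6)²)² - 2*(-6)²) = 246994 + 6*(24 - 64*36 + 43*36²)/(1 + 36² - 2*36) = 246994 + 6*(24 - 2304 + 43*1296)/(1 + 1296 - 72) = 246994 + 6*(24 - 2304 + 55728)/1225 = 246994 + 6*(1/1225)*53448 = 246994 + 320688/1225 = 302888338/1225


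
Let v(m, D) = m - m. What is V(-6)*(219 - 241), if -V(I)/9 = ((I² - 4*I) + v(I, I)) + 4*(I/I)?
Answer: 12672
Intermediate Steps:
v(m, D) = 0
V(I) = -36 - 9*I² + 36*I (V(I) = -9*(((I² - 4*I) + 0) + 4*(I/I)) = -9*((I² - 4*I) + 4*1) = -9*((I² - 4*I) + 4) = -9*(4 + I² - 4*I) = -36 - 9*I² + 36*I)
V(-6)*(219 - 241) = (-36 - 9*(-6)² + 36*(-6))*(219 - 241) = (-36 - 9*36 - 216)*(-22) = (-36 - 324 - 216)*(-22) = -576*(-22) = 12672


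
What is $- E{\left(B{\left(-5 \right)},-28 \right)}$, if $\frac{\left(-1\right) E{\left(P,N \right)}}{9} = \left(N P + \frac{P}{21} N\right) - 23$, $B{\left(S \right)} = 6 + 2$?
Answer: $-2319$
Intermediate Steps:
$B{\left(S \right)} = 8$
$E{\left(P,N \right)} = 207 - \frac{66 N P}{7}$ ($E{\left(P,N \right)} = - 9 \left(\left(N P + \frac{P}{21} N\right) - 23\right) = - 9 \left(\left(N P + \frac{N P}{21}\right) - 23\right) = - 9 \left(\frac{22 N P}{21} - 23\right) = - 9 \left(-23 + \frac{22 N P}{21}\right) = 207 - \frac{66 N P}{7}$)
$- E{\left(B{\left(-5 \right)},-28 \right)} = - (207 - \left(-264\right) 8) = - (207 + 2112) = \left(-1\right) 2319 = -2319$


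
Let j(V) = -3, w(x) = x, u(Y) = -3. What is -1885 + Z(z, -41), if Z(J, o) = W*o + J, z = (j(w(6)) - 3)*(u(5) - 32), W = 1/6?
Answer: -10091/6 ≈ -1681.8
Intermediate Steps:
W = ⅙ ≈ 0.16667
z = 210 (z = (-3 - 3)*(-3 - 32) = -6*(-35) = 210)
Z(J, o) = J + o/6 (Z(J, o) = o/6 + J = J + o/6)
-1885 + Z(z, -41) = -1885 + (210 + (⅙)*(-41)) = -1885 + (210 - 41/6) = -1885 + 1219/6 = -10091/6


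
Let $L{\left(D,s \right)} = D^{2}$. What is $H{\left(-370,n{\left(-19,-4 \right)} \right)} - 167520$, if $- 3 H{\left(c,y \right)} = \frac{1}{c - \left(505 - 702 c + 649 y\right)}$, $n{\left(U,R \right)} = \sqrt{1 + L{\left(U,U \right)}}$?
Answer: $- \frac{34057337052104665}{203303110389} - \frac{649 \sqrt{362}}{203303110389} \approx -1.6752 \cdot 10^{5}$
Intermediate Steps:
$n{\left(U,R \right)} = \sqrt{1 + U^{2}}$
$H{\left(c,y \right)} = - \frac{1}{3 \left(-505 - 649 y + 703 c\right)}$ ($H{\left(c,y \right)} = - \frac{1}{3 \left(c - \left(505 - 702 c + 649 y\right)\right)} = - \frac{1}{3 \left(-505 - 649 y + 703 c\right)}$)
$H{\left(-370,n{\left(-19,-4 \right)} \right)} - 167520 = \frac{1}{3 \left(505 - -260110 + 649 \sqrt{1 + \left(-19\right)^{2}}\right)} - 167520 = \frac{1}{3 \left(505 + 260110 + 649 \sqrt{1 + 361}\right)} - 167520 = \frac{1}{3 \left(505 + 260110 + 649 \sqrt{362}\right)} - 167520 = \frac{1}{3 \left(260615 + 649 \sqrt{362}\right)} - 167520 = -167520 + \frac{1}{3 \left(260615 + 649 \sqrt{362}\right)}$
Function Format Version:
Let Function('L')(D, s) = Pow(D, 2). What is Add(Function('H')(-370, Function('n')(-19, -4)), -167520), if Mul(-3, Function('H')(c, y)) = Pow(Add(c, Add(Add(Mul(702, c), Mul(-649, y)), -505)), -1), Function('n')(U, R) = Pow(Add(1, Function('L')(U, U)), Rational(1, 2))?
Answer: Add(Rational(-34057337052104665, 203303110389), Mul(Rational(-649, 203303110389), Pow(362, Rational(1, 2)))) ≈ -1.6752e+5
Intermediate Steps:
Function('n')(U, R) = Pow(Add(1, Pow(U, 2)), Rational(1, 2))
Function('H')(c, y) = Mul(Rational(-1, 3), Pow(Add(-505, Mul(-649, y), Mul(703, c)), -1)) (Function('H')(c, y) = Mul(Rational(-1, 3), Pow(Add(c, Add(Add(Mul(702, c), Mul(-649, y)), -505)), -1)) = Mul(Rational(-1, 3), Pow(Add(c, Add(Add(Mul(-649, y), Mul(702, c)), -505)), -1)) = Mul(Rational(-1, 3), Pow(Add(c, Add(-505, Mul(-649, y), Mul(702, c))), -1)) = Mul(Rational(-1, 3), Pow(Add(-505, Mul(-649, y), Mul(703, c)), -1)))
Add(Function('H')(-370, Function('n')(-19, -4)), -167520) = Add(Mul(Rational(1, 3), Pow(Add(505, Mul(-703, -370), Mul(649, Pow(Add(1, Pow(-19, 2)), Rational(1, 2)))), -1)), -167520) = Add(Mul(Rational(1, 3), Pow(Add(505, 260110, Mul(649, Pow(Add(1, 361), Rational(1, 2)))), -1)), -167520) = Add(Mul(Rational(1, 3), Pow(Add(505, 260110, Mul(649, Pow(362, Rational(1, 2)))), -1)), -167520) = Add(Mul(Rational(1, 3), Pow(Add(260615, Mul(649, Pow(362, Rational(1, 2)))), -1)), -167520) = Add(-167520, Mul(Rational(1, 3), Pow(Add(260615, Mul(649, Pow(362, Rational(1, 2)))), -1)))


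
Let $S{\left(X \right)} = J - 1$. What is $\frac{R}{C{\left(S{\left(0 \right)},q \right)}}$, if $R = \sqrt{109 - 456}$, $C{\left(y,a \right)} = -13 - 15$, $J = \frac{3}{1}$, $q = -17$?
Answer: $- \frac{i \sqrt{347}}{28} \approx - 0.66528 i$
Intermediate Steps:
$J = 3$ ($J = 3 \cdot 1 = 3$)
$S{\left(X \right)} = 2$ ($S{\left(X \right)} = 3 - 1 = 2$)
$C{\left(y,a \right)} = -28$
$R = i \sqrt{347}$ ($R = \sqrt{-347} = i \sqrt{347} \approx 18.628 i$)
$\frac{R}{C{\left(S{\left(0 \right)},q \right)}} = \frac{i \sqrt{347}}{-28} = i \sqrt{347} \left(- \frac{1}{28}\right) = - \frac{i \sqrt{347}}{28}$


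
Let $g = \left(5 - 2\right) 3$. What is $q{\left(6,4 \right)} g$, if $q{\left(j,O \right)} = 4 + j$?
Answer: $90$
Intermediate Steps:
$g = 9$ ($g = 3 \cdot 3 = 9$)
$q{\left(6,4 \right)} g = \left(4 + 6\right) 9 = 10 \cdot 9 = 90$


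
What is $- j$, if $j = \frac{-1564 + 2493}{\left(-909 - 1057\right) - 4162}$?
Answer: $\frac{929}{6128} \approx 0.1516$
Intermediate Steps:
$j = - \frac{929}{6128}$ ($j = \frac{929}{-1966 - 4162} = \frac{929}{-6128} = 929 \left(- \frac{1}{6128}\right) = - \frac{929}{6128} \approx -0.1516$)
$- j = \left(-1\right) \left(- \frac{929}{6128}\right) = \frac{929}{6128}$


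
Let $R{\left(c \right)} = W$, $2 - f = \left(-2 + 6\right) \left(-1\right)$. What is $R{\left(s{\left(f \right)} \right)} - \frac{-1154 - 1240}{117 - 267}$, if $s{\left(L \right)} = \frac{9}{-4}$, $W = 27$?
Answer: $\frac{276}{25} \approx 11.04$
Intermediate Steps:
$f = 6$ ($f = 2 - \left(-2 + 6\right) \left(-1\right) = 2 - 4 \left(-1\right) = 2 - -4 = 2 + 4 = 6$)
$s{\left(L \right)} = - \frac{9}{4}$ ($s{\left(L \right)} = 9 \left(- \frac{1}{4}\right) = - \frac{9}{4}$)
$R{\left(c \right)} = 27$
$R{\left(s{\left(f \right)} \right)} - \frac{-1154 - 1240}{117 - 267} = 27 - \frac{-1154 - 1240}{117 - 267} = 27 - - \frac{2394}{-150} = 27 - \left(-2394\right) \left(- \frac{1}{150}\right) = 27 - \frac{399}{25} = \frac{276}{25}$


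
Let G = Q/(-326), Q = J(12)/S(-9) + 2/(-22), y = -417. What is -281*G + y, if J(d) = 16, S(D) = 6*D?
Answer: -40407089/96822 ≈ -417.33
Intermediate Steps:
Q = -115/297 (Q = 16/((6*(-9))) + 2/(-22) = 16/(-54) + 2*(-1/22) = 16*(-1/54) - 1/11 = -8/27 - 1/11 = -115/297 ≈ -0.38721)
G = 115/96822 (G = -115/297/(-326) = -115/297*(-1/326) = 115/96822 ≈ 0.0011877)
-281*G + y = -281*115/96822 - 417 = -32315/96822 - 417 = -40407089/96822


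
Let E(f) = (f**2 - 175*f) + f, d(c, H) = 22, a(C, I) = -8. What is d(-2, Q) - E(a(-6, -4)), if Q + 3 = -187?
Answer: -1434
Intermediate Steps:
Q = -190 (Q = -3 - 187 = -190)
E(f) = f**2 - 174*f
d(-2, Q) - E(a(-6, -4)) = 22 - (-8)*(-174 - 8) = 22 - (-8)*(-182) = 22 - 1*1456 = 22 - 1456 = -1434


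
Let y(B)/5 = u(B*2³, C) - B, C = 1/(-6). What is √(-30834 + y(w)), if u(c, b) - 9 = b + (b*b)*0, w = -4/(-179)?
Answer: I*√35515462674/1074 ≈ 175.47*I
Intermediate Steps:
w = 4/179 (w = -4*(-1/179) = 4/179 ≈ 0.022346)
C = -⅙ ≈ -0.16667
u(c, b) = 9 + b (u(c, b) = 9 + (b + (b*b)*0) = 9 + (b + b²*0) = 9 + (b + 0) = 9 + b)
y(B) = 265/6 - 5*B (y(B) = 5*((9 - ⅙) - B) = 5*(53/6 - B) = 265/6 - 5*B)
√(-30834 + y(w)) = √(-30834 + (265/6 - 5*4/179)) = √(-30834 + (265/6 - 20/179)) = √(-30834 + 47315/1074) = √(-33068401/1074) = I*√35515462674/1074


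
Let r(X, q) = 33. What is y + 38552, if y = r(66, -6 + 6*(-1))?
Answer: 38585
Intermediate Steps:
y = 33
y + 38552 = 33 + 38552 = 38585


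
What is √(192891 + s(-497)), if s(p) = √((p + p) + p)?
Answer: √(192891 + I*√1491) ≈ 439.19 + 0.044*I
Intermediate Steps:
s(p) = √3*√p (s(p) = √(2*p + p) = √(3*p) = √3*√p)
√(192891 + s(-497)) = √(192891 + √3*√(-497)) = √(192891 + √3*(I*√497)) = √(192891 + I*√1491)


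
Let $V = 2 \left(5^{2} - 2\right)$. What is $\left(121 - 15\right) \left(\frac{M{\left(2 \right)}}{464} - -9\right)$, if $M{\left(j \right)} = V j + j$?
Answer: $\frac{113155}{116} \approx 975.47$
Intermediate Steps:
$V = 46$ ($V = 2 \left(25 - 2\right) = 2 \cdot 23 = 46$)
$M{\left(j \right)} = 47 j$ ($M{\left(j \right)} = 46 j + j = 47 j$)
$\left(121 - 15\right) \left(\frac{M{\left(2 \right)}}{464} - -9\right) = \left(121 - 15\right) \left(\frac{47 \cdot 2}{464} - -9\right) = 106 \left(94 \cdot \frac{1}{464} + \left(-106 + 115\right)\right) = 106 \left(\frac{47}{232} + 9\right) = 106 \cdot \frac{2135}{232} = \frac{113155}{116}$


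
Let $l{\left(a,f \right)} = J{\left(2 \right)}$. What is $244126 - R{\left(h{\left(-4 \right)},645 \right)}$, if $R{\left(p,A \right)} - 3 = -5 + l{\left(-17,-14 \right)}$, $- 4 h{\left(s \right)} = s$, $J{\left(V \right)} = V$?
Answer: $244126$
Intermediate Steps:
$l{\left(a,f \right)} = 2$
$h{\left(s \right)} = - \frac{s}{4}$
$R{\left(p,A \right)} = 0$ ($R{\left(p,A \right)} = 3 + \left(-5 + 2\right) = 3 - 3 = 0$)
$244126 - R{\left(h{\left(-4 \right)},645 \right)} = 244126 - 0 = 244126 + 0 = 244126$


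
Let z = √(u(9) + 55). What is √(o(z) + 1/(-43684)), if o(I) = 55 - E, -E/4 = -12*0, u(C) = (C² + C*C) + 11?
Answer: √26239002099/21842 ≈ 7.4162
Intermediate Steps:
u(C) = 11 + 2*C² (u(C) = (C² + C²) + 11 = 2*C² + 11 = 11 + 2*C²)
E = 0 (E = -(-48)*0 = -4*0 = 0)
z = 2*√57 (z = √((11 + 2*9²) + 55) = √((11 + 2*81) + 55) = √((11 + 162) + 55) = √(173 + 55) = √228 = 2*√57 ≈ 15.100)
o(I) = 55 (o(I) = 55 - 1*0 = 55 + 0 = 55)
√(o(z) + 1/(-43684)) = √(55 + 1/(-43684)) = √(55 - 1/43684) = √(2402619/43684) = √26239002099/21842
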